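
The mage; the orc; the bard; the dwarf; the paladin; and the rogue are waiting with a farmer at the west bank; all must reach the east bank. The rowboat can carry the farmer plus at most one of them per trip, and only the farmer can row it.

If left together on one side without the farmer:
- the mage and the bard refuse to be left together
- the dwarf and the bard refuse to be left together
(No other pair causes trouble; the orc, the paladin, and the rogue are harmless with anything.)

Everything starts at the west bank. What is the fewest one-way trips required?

13

Counting alone: the farmer can take at most 1 across per trip to the east bank, so moving all 6 needs at least 6 loaded trips out, with a return between consecutive ones — at least 11 crossings.
The safety rule pushes this higher. Following every safe sequence of crossings, the most of the 6 that can be at the east bank as the rowboat arrives there on crossing 11 is 5 — never all 6.
So no plan with fewer than 13 crossings exists, and this one achieves 13:
1. Farmer goes to the east bank with the bard.  [the west bank: the dwarf, the mage, the orc, the paladin, the rogue | the east bank: the bard]
2. Farmer goes back to the west bank alone.  [the west bank: the dwarf, the mage, the orc, the paladin, the rogue | the east bank: the bard]
3. Farmer goes to the east bank with the mage.  [the west bank: the dwarf, the orc, the paladin, the rogue | the east bank: the bard, the mage]
4. Farmer goes back to the west bank with the bard.  [the west bank: the bard, the dwarf, the orc, the paladin, the rogue | the east bank: the mage]
5. Farmer goes to the east bank with the dwarf.  [the west bank: the bard, the orc, the paladin, the rogue | the east bank: the dwarf, the mage]
6. Farmer goes back to the west bank alone.  [the west bank: the bard, the orc, the paladin, the rogue | the east bank: the dwarf, the mage]
7. Farmer goes to the east bank with the orc.  [the west bank: the bard, the paladin, the rogue | the east bank: the dwarf, the mage, the orc]
8. Farmer goes back to the west bank alone.  [the west bank: the bard, the paladin, the rogue | the east bank: the dwarf, the mage, the orc]
9. Farmer goes to the east bank with the paladin.  [the west bank: the bard, the rogue | the east bank: the dwarf, the mage, the orc, the paladin]
10. Farmer goes back to the west bank alone.  [the west bank: the bard, the rogue | the east bank: the dwarf, the mage, the orc, the paladin]
11. Farmer goes to the east bank with the rogue.  [the west bank: the bard | the east bank: the dwarf, the mage, the orc, the paladin, the rogue]
12. Farmer goes back to the west bank alone.  [the west bank: the bard | the east bank: the dwarf, the mage, the orc, the paladin, the rogue]
13. Farmer goes to the east bank with the bard.  [the west bank: — | the east bank: the bard, the dwarf, the mage, the orc, the paladin, the rogue]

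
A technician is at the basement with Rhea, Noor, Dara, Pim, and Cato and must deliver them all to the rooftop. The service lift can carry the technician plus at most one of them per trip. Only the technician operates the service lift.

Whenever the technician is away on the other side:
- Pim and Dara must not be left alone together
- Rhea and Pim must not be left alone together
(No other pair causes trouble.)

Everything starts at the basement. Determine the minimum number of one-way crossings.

Counting alone: the technician can take at most 1 across per trip to the rooftop, so moving all 5 needs at least 5 loaded trips out, with a return between consecutive ones — at least 9 crossings.
The safety rule pushes this higher. Following every safe sequence of crossings, the most of the 5 that can be at the rooftop as the service lift arrives there on crossing 9 is 4 — never all 5.
So no plan with fewer than 11 crossings exists, and this one achieves 11:
1. Technician goes to the rooftop with Pim.
2. Technician goes back to the basement alone.
3. Technician goes to the rooftop with Rhea.
4. Technician goes back to the basement with Pim.
5. Technician goes to the rooftop with Dara.
6. Technician goes back to the basement alone.
7. Technician goes to the rooftop with Noor.
8. Technician goes back to the basement alone.
9. Technician goes to the rooftop with Cato.
10. Technician goes back to the basement alone.
11. Technician goes to the rooftop with Pim.

11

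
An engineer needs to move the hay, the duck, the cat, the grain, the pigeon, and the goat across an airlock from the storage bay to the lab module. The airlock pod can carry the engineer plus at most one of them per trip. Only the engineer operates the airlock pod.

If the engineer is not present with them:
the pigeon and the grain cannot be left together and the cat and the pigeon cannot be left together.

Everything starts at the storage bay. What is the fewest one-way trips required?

13

Counting alone: the engineer can take at most 1 across per trip to the lab module, so moving all 6 needs at least 6 loaded trips out, with a return between consecutive ones — at least 11 crossings.
The safety rule pushes this higher. Following every safe sequence of crossings, the most of the 6 that can be at the lab module as the airlock pod arrives there on crossing 11 is 5 — never all 6.
So no plan with fewer than 13 crossings exists, and this one achieves 13:
1. Engineer goes to the lab module with the pigeon.
2. Engineer goes back to the storage bay alone.
3. Engineer goes to the lab module with the hay.
4. Engineer goes back to the storage bay alone.
5. Engineer goes to the lab module with the duck.
6. Engineer goes back to the storage bay alone.
7. Engineer goes to the lab module with the cat.
8. Engineer goes back to the storage bay with the pigeon.
9. Engineer goes to the lab module with the grain.
10. Engineer goes back to the storage bay alone.
11. Engineer goes to the lab module with the goat.
12. Engineer goes back to the storage bay alone.
13. Engineer goes to the lab module with the pigeon.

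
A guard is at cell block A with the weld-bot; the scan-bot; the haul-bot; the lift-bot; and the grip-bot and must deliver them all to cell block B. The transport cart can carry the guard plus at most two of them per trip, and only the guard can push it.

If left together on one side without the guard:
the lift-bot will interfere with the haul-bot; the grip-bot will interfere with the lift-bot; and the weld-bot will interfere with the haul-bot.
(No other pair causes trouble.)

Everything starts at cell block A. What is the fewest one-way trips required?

5

Counting alone: the guard can take at most 2 across per trip to cell block B, so moving all 5 needs at least 3 loaded trips out, with a return between consecutive ones — at least 5 crossings.
The plan below uses exactly 5 crossings, so it is optimal:
1. Guard goes to cell block B with the lift-bot and the weld-bot.
2. Guard goes back to cell block A alone.
3. Guard goes to cell block B with the scan-bot.
4. Guard goes back to cell block A alone.
5. Guard goes to cell block B with the grip-bot and the haul-bot.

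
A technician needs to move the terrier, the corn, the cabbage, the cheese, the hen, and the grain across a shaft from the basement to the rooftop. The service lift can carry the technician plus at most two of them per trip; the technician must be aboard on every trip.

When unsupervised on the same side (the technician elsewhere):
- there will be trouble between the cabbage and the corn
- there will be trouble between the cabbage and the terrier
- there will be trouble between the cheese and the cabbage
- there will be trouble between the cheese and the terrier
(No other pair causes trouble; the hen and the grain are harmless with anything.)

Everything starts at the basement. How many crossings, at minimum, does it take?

9

Counting alone: the technician can take at most 2 across per trip to the rooftop, so moving all 6 needs at least 3 loaded trips out, with a return between consecutive ones — at least 5 crossings.
The safety rule pushes this higher. Following every safe sequence of crossings, the most of the 6 that can be at the rooftop as the service lift arrives there on crossings 5, 7 is 4, 5 respectively — never all 6.
So no plan with fewer than 9 crossings exists, and this one achieves 9:
1. Technician goes to the rooftop with the cabbage and the terrier.  [the basement: the cheese, the corn, the grain, the hen | the rooftop: the cabbage, the terrier]
2. Technician goes back to the basement with the terrier.  [the basement: the cheese, the corn, the grain, the hen, the terrier | the rooftop: the cabbage]
3. Technician goes to the rooftop with the corn and the terrier.  [the basement: the cheese, the grain, the hen | the rooftop: the cabbage, the corn, the terrier]
4. Technician goes back to the basement with the cabbage.  [the basement: the cabbage, the cheese, the grain, the hen | the rooftop: the corn, the terrier]
5. Technician goes to the rooftop with the cabbage and the hen.  [the basement: the cheese, the grain | the rooftop: the cabbage, the corn, the hen, the terrier]
6. Technician goes back to the basement with the cabbage.  [the basement: the cabbage, the cheese, the grain | the rooftop: the corn, the hen, the terrier]
7. Technician goes to the rooftop with the cabbage and the grain.  [the basement: the cheese | the rooftop: the cabbage, the corn, the grain, the hen, the terrier]
8. Technician goes back to the basement with the cabbage.  [the basement: the cabbage, the cheese | the rooftop: the corn, the grain, the hen, the terrier]
9. Technician goes to the rooftop with the cabbage and the cheese.  [the basement: — | the rooftop: the cabbage, the cheese, the corn, the grain, the hen, the terrier]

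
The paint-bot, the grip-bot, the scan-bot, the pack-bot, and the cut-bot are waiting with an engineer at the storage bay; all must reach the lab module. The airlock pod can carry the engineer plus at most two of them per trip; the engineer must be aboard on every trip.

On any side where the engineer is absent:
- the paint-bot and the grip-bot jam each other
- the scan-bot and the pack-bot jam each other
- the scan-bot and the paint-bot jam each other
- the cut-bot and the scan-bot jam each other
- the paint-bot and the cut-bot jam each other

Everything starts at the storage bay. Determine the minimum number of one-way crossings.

Counting alone: the engineer can take at most 2 across per trip to the lab module, so moving all 5 needs at least 3 loaded trips out, with a return between consecutive ones — at least 5 crossings.
The safety rule pushes this higher. Following every safe sequence of crossings, the most of the 5 that can be at the lab module as the airlock pod arrives there on crossing 5 is 4 — never all 5.
So no plan with fewer than 7 crossings exists, and this one achieves 7:
1. Engineer goes to the lab module with the paint-bot and the scan-bot.  [the storage bay: the cut-bot, the grip-bot, the pack-bot | the lab module: the paint-bot, the scan-bot]
2. Engineer goes back to the storage bay with the paint-bot.  [the storage bay: the cut-bot, the grip-bot, the pack-bot, the paint-bot | the lab module: the scan-bot]
3. Engineer goes to the lab module with the grip-bot and the paint-bot.  [the storage bay: the cut-bot, the pack-bot | the lab module: the grip-bot, the paint-bot, the scan-bot]
4. Engineer goes back to the storage bay with the paint-bot.  [the storage bay: the cut-bot, the pack-bot, the paint-bot | the lab module: the grip-bot, the scan-bot]
5. Engineer goes to the lab module with the cut-bot and the pack-bot.  [the storage bay: the paint-bot | the lab module: the cut-bot, the grip-bot, the pack-bot, the scan-bot]
6. Engineer goes back to the storage bay with the scan-bot.  [the storage bay: the paint-bot, the scan-bot | the lab module: the cut-bot, the grip-bot, the pack-bot]
7. Engineer goes to the lab module with the paint-bot and the scan-bot.  [the storage bay: — | the lab module: the cut-bot, the grip-bot, the pack-bot, the paint-bot, the scan-bot]

7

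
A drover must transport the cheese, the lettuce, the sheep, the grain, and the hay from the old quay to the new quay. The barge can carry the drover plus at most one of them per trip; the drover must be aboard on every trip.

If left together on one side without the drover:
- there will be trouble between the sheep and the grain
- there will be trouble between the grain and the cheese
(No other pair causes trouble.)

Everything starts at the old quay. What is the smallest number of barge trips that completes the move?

11

Counting alone: the drover can take at most 1 across per trip to the new quay, so moving all 5 needs at least 5 loaded trips out, with a return between consecutive ones — at least 9 crossings.
The safety rule pushes this higher. Following every safe sequence of crossings, the most of the 5 that can be at the new quay as the barge arrives there on crossing 9 is 4 — never all 5.
So no plan with fewer than 11 crossings exists, and this one achieves 11:
1. Drover goes to the new quay with the grain.  [the old quay: the cheese, the hay, the lettuce, the sheep | the new quay: the grain]
2. Drover goes back to the old quay alone.  [the old quay: the cheese, the hay, the lettuce, the sheep | the new quay: the grain]
3. Drover goes to the new quay with the cheese.  [the old quay: the hay, the lettuce, the sheep | the new quay: the cheese, the grain]
4. Drover goes back to the old quay with the grain.  [the old quay: the grain, the hay, the lettuce, the sheep | the new quay: the cheese]
5. Drover goes to the new quay with the sheep.  [the old quay: the grain, the hay, the lettuce | the new quay: the cheese, the sheep]
6. Drover goes back to the old quay alone.  [the old quay: the grain, the hay, the lettuce | the new quay: the cheese, the sheep]
7. Drover goes to the new quay with the lettuce.  [the old quay: the grain, the hay | the new quay: the cheese, the lettuce, the sheep]
8. Drover goes back to the old quay alone.  [the old quay: the grain, the hay | the new quay: the cheese, the lettuce, the sheep]
9. Drover goes to the new quay with the hay.  [the old quay: the grain | the new quay: the cheese, the hay, the lettuce, the sheep]
10. Drover goes back to the old quay alone.  [the old quay: the grain | the new quay: the cheese, the hay, the lettuce, the sheep]
11. Drover goes to the new quay with the grain.  [the old quay: — | the new quay: the cheese, the grain, the hay, the lettuce, the sheep]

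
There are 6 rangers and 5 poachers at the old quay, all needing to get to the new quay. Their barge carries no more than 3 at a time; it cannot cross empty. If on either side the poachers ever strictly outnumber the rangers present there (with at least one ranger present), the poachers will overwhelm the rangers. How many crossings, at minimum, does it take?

Counting alone: each trip to the new quay takes at most 3 across and each return brings at least 1 back, so after t trips out (and t−1 returns) at most 3t − (t−1) of the 11 are across; that first reaches 11 at t = 5, so at least 9 crossings are needed.
The plan below uses exactly 9 crossings, so it is optimal:
1. 3 poachers → the new quay.  (the old quay: 6R 2P; the new quay: 0R 3P)
2. 1 poacher ← the old quay.  (the old quay: 6R 3P; the new quay: 0R 2P)
3. 3 rangers → the new quay.  (the old quay: 3R 3P; the new quay: 3R 2P)
4. 1 ranger ← the old quay.  (the old quay: 4R 3P; the new quay: 2R 2P)
5. 2 rangers and 1 poacher → the new quay.  (the old quay: 2R 2P; the new quay: 4R 3P)
6. 1 ranger ← the old quay.  (the old quay: 3R 2P; the new quay: 3R 3P)
7. 2 rangers and 1 poacher → the new quay.  (the old quay: 1R 1P; the new quay: 5R 4P)
8. 1 ranger ← the old quay.  (the old quay: 2R 1P; the new quay: 4R 4P)
9. 2 rangers and 1 poacher → the new quay.  (the old quay: 0R 0P; the new quay: 6R 5P)

9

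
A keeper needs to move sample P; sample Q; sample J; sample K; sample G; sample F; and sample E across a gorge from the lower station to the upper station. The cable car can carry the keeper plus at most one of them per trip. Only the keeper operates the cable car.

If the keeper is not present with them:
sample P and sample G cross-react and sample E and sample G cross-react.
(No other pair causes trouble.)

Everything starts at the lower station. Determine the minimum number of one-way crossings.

Counting alone: the keeper can take at most 1 across per trip to the upper station, so moving all 7 needs at least 7 loaded trips out, with a return between consecutive ones — at least 13 crossings.
The safety rule pushes this higher. Following every safe sequence of crossings, the most of the 7 that can be at the upper station as the cable car arrives there on crossing 13 is 6 — never all 7.
So no plan with fewer than 15 crossings exists, and this one achieves 15:
1. Keeper goes to the upper station with sample G.  [the lower station: sample E, sample F, sample J, sample K, sample P, sample Q | the upper station: sample G]
2. Keeper goes back to the lower station alone.  [the lower station: sample E, sample F, sample J, sample K, sample P, sample Q | the upper station: sample G]
3. Keeper goes to the upper station with sample P.  [the lower station: sample E, sample F, sample J, sample K, sample Q | the upper station: sample G, sample P]
4. Keeper goes back to the lower station with sample G.  [the lower station: sample E, sample F, sample G, sample J, sample K, sample Q | the upper station: sample P]
5. Keeper goes to the upper station with sample E.  [the lower station: sample F, sample G, sample J, sample K, sample Q | the upper station: sample E, sample P]
6. Keeper goes back to the lower station alone.  [the lower station: sample F, sample G, sample J, sample K, sample Q | the upper station: sample E, sample P]
7. Keeper goes to the upper station with sample Q.  [the lower station: sample F, sample G, sample J, sample K | the upper station: sample E, sample P, sample Q]
8. Keeper goes back to the lower station alone.  [the lower station: sample F, sample G, sample J, sample K | the upper station: sample E, sample P, sample Q]
9. Keeper goes to the upper station with sample J.  [the lower station: sample F, sample G, sample K | the upper station: sample E, sample J, sample P, sample Q]
10. Keeper goes back to the lower station alone.  [the lower station: sample F, sample G, sample K | the upper station: sample E, sample J, sample P, sample Q]
11. Keeper goes to the upper station with sample K.  [the lower station: sample F, sample G | the upper station: sample E, sample J, sample K, sample P, sample Q]
12. Keeper goes back to the lower station alone.  [the lower station: sample F, sample G | the upper station: sample E, sample J, sample K, sample P, sample Q]
13. Keeper goes to the upper station with sample F.  [the lower station: sample G | the upper station: sample E, sample F, sample J, sample K, sample P, sample Q]
14. Keeper goes back to the lower station alone.  [the lower station: sample G | the upper station: sample E, sample F, sample J, sample K, sample P, sample Q]
15. Keeper goes to the upper station with sample G.  [the lower station: — | the upper station: sample E, sample F, sample G, sample J, sample K, sample P, sample Q]

15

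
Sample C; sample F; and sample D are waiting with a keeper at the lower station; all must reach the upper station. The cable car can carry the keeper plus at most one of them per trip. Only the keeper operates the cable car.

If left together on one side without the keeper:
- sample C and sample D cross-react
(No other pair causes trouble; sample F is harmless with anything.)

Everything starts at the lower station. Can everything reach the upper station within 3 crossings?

Counting alone: the keeper can take at most 1 across per trip to the upper station, so moving all 3 needs at least 3 loaded trips out, with a return between consecutive ones — at least 5 crossings.
Since 3 < 5, 3 crossings cannot be enough. (The shortest complete plan in fact takes 5:)
1. Keeper goes to the upper station with sample C.  [the lower station: sample D, sample F | the upper station: sample C]
2. Keeper goes back to the lower station alone.  [the lower station: sample D, sample F | the upper station: sample C]
3. Keeper goes to the upper station with sample F.  [the lower station: sample D | the upper station: sample C, sample F]
4. Keeper goes back to the lower station alone.  [the lower station: sample D | the upper station: sample C, sample F]
5. Keeper goes to the upper station with sample D.  [the lower station: — | the upper station: sample C, sample D, sample F]

No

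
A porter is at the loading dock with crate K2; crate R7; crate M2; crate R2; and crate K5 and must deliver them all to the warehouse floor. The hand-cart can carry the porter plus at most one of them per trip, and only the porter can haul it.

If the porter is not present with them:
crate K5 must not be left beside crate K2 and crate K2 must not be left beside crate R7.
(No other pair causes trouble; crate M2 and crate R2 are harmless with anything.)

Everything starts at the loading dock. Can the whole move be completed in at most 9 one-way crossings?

No

Counting alone: the porter can take at most 1 across per trip to the warehouse floor, so moving all 5 needs at least 5 loaded trips out, with a return between consecutive ones — at least 9 crossings.
The safety rule pushes this higher. Following every safe sequence of crossings, the most of the 5 that can be at the warehouse floor as the hand-cart arrives there on crossing 9 is 4 — never all 5.
So the move cannot be finished within 9 crossings. (The shortest complete plan takes 11:)
1. Porter goes to the warehouse floor with crate K2.
2. Porter goes back to the loading dock alone.
3. Porter goes to the warehouse floor with crate R7.
4. Porter goes back to the loading dock with crate K2.
5. Porter goes to the warehouse floor with crate K5.
6. Porter goes back to the loading dock alone.
7. Porter goes to the warehouse floor with crate M2.
8. Porter goes back to the loading dock alone.
9. Porter goes to the warehouse floor with crate R2.
10. Porter goes back to the loading dock alone.
11. Porter goes to the warehouse floor with crate K2.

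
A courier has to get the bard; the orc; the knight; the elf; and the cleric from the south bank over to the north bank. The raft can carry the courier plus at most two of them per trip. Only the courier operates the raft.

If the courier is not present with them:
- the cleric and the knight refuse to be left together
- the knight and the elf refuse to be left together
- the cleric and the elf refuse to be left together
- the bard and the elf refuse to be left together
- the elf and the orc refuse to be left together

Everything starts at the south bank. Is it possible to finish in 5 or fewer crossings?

Counting alone: the courier can take at most 2 across per trip to the north bank, so moving all 5 needs at least 3 loaded trips out, with a return between consecutive ones — at least 5 crossings.
The safety rule pushes this higher. Following every safe sequence of crossings, the most of the 5 that can be at the north bank as the raft arrives there on crossing 5 is 4 — never all 5.
So the move cannot be finished within 5 crossings. (The shortest complete plan takes 7:)
1. Courier goes to the north bank with the elf and the knight.
2. Courier goes back to the south bank with the knight.
3. Courier goes to the north bank with the bard and the knight.
4. Courier goes back to the south bank with the elf.
5. Courier goes to the north bank with the elf and the orc.
6. Courier goes back to the south bank with the elf.
7. Courier goes to the north bank with the cleric and the elf.

No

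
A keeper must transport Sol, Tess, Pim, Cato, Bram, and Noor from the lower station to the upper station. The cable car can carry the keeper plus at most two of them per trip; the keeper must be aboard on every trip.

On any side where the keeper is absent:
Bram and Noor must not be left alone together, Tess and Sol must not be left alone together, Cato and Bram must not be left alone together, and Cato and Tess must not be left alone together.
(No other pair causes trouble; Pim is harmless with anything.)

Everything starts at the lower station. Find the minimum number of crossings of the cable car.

7

Counting alone: the keeper can take at most 2 across per trip to the upper station, so moving all 6 needs at least 3 loaded trips out, with a return between consecutive ones — at least 5 crossings.
The safety rule pushes this higher. Following every safe sequence of crossings, the most of the 6 that can be at the upper station as the cable car arrives there on crossing 5 is 5 — never all 6.
So no plan with fewer than 7 crossings exists, and this one achieves 7:
1. Keeper goes to the upper station with Bram and Tess.  [the lower station: Cato, Noor, Pim, Sol | the upper station: Bram, Tess]
2. Keeper goes back to the lower station alone.  [the lower station: Cato, Noor, Pim, Sol | the upper station: Bram, Tess]
3. Keeper goes to the upper station with Pim and Sol.  [the lower station: Cato, Noor | the upper station: Bram, Pim, Sol, Tess]
4. Keeper goes back to the lower station with Tess.  [the lower station: Cato, Noor, Tess | the upper station: Bram, Pim, Sol]
5. Keeper goes to the upper station with Cato and Noor.  [the lower station: Tess | the upper station: Bram, Cato, Noor, Pim, Sol]
6. Keeper goes back to the lower station with Bram.  [the lower station: Bram, Tess | the upper station: Cato, Noor, Pim, Sol]
7. Keeper goes to the upper station with Bram and Tess.  [the lower station: — | the upper station: Bram, Cato, Noor, Pim, Sol, Tess]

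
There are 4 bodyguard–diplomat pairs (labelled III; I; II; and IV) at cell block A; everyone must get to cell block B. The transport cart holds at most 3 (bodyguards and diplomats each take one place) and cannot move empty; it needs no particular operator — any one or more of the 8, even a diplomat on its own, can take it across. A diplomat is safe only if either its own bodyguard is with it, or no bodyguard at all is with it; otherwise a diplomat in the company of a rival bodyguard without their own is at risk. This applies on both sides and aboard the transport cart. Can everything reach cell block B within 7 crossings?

Counting alone: each trip to cell block B takes at most 3 across and each return brings at least 1 back, so after t trips out (and t−1 returns) at most 3t − (t−1) of the 8 are across; that first reaches 8 at t = 4, so at least 7 crossings are needed.
The safety rule pushes this higher. Following every safe sequence of crossings, the most of the 8 that can be at cell block B as the transport cart arrives there on crossing 7 is 7 — never all 8.
So the move cannot be finished within 7 crossings. (The shortest complete plan takes 9:)
1. bodyguard III and diplomat III cross → cell block B.
2. bodyguard III crosses ← cell block A.
3. bodyguard I, bodyguard III, and diplomat I cross → cell block B.
4. bodyguard III and diplomat III cross ← cell block A.
5. bodyguard II, bodyguard III, and bodyguard IV cross → cell block B.
6. diplomat I crosses ← cell block A.
7. diplomat I and diplomat III cross → cell block B.
8. diplomat III crosses ← cell block A.
9. diplomat II, diplomat III, and diplomat IV cross → cell block B.

No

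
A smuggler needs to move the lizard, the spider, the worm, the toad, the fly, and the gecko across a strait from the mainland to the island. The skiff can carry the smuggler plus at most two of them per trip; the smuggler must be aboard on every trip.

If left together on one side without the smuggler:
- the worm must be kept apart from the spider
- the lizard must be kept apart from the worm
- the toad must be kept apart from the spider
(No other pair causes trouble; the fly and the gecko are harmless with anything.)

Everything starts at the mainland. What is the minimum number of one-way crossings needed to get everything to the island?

5

Counting alone: the smuggler can take at most 2 across per trip to the island, so moving all 6 needs at least 3 loaded trips out, with a return between consecutive ones — at least 5 crossings.
The plan below uses exactly 5 crossings, so it is optimal:
1. Smuggler goes to the island with the lizard and the spider.
2. Smuggler goes back to the mainland alone.
3. Smuggler goes to the island with the fly and the gecko.
4. Smuggler goes back to the mainland alone.
5. Smuggler goes to the island with the toad and the worm.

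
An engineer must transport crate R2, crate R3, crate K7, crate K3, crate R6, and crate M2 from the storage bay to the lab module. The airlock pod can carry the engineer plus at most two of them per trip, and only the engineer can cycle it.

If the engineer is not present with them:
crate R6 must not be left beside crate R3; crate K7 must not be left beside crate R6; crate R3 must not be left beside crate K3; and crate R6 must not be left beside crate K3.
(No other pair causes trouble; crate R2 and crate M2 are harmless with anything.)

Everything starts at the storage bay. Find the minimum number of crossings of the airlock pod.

9

Counting alone: the engineer can take at most 2 across per trip to the lab module, so moving all 6 needs at least 3 loaded trips out, with a return between consecutive ones — at least 5 crossings.
The safety rule pushes this higher. Following every safe sequence of crossings, the most of the 6 that can be at the lab module as the airlock pod arrives there on crossings 5, 7 is 4, 5 respectively — never all 6.
So no plan with fewer than 9 crossings exists, and this one achieves 9:
1. Engineer goes to the lab module with crate R3 and crate R6.  [the storage bay: crate K3, crate K7, crate M2, crate R2 | the lab module: crate R3, crate R6]
2. Engineer goes back to the storage bay with crate R3.  [the storage bay: crate K3, crate K7, crate M2, crate R2, crate R3 | the lab module: crate R6]
3. Engineer goes to the lab module with crate R2 and crate R3.  [the storage bay: crate K3, crate K7, crate M2 | the lab module: crate R2, crate R3, crate R6]
4. Engineer goes back to the storage bay with crate R3.  [the storage bay: crate K3, crate K7, crate M2, crate R3 | the lab module: crate R2, crate R6]
5. Engineer goes to the lab module with crate K7 and crate R3.  [the storage bay: crate K3, crate M2 | the lab module: crate K7, crate R2, crate R3, crate R6]
6. Engineer goes back to the storage bay with crate R6.  [the storage bay: crate K3, crate M2, crate R6 | the lab module: crate K7, crate R2, crate R3]
7. Engineer goes to the lab module with crate K3 and crate M2.  [the storage bay: crate R6 | the lab module: crate K3, crate K7, crate M2, crate R2, crate R3]
8. Engineer goes back to the storage bay with crate R3.  [the storage bay: crate R3, crate R6 | the lab module: crate K3, crate K7, crate M2, crate R2]
9. Engineer goes to the lab module with crate R3 and crate R6.  [the storage bay: — | the lab module: crate K3, crate K7, crate M2, crate R2, crate R3, crate R6]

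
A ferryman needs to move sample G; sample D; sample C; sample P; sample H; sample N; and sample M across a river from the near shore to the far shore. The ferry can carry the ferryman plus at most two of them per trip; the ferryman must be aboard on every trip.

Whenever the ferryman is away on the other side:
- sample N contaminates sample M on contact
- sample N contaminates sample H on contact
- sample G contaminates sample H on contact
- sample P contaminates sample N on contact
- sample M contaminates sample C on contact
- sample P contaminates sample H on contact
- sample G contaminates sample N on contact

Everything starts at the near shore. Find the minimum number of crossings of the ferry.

Whatever the first load, the items left behind include a forbidden pair without the ferryman. No opening move is safe, so no plan exists.

impossible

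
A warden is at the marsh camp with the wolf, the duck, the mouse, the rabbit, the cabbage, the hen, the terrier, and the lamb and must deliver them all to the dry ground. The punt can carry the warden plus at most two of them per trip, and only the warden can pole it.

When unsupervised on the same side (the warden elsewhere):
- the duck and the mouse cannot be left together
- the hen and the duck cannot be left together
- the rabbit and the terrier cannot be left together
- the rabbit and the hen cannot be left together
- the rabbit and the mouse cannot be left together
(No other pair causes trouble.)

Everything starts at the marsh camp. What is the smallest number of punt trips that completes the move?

Counting alone: the warden can take at most 2 across per trip to the dry ground, so moving all 8 needs at least 4 loaded trips out, with a return between consecutive ones — at least 7 crossings.
The safety rule pushes this higher. Following every safe sequence of crossings, the most of the 8 that can be at the dry ground as the punt arrives there on crossing 7 is 7 — never all 8.
So no plan with fewer than 9 crossings exists, and this one achieves 9:
1. Warden goes to the dry ground with the duck and the rabbit.
2. Warden goes back to the marsh camp alone.
3. Warden goes to the dry ground with the mouse and the wolf.
4. Warden goes back to the marsh camp with the duck and the rabbit.
5. Warden goes to the dry ground with the hen and the terrier.
6. Warden goes back to the marsh camp alone.
7. Warden goes to the dry ground with the cabbage and the lamb.
8. Warden goes back to the marsh camp alone.
9. Warden goes to the dry ground with the duck and the rabbit.

9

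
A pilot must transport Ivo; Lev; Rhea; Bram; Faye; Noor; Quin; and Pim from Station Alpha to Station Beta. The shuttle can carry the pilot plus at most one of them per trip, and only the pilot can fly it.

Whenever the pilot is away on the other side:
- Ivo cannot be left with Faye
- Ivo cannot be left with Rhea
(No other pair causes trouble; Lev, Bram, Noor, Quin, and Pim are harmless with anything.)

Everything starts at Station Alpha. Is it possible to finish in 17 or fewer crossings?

Yes — this plan uses 17 crossings (≤ 17):
1. Pilot goes to Station Beta with Ivo.  [Station Alpha: Bram, Faye, Lev, Noor, Pim, Quin, Rhea | Station Beta: Ivo]
2. Pilot goes back to Station Alpha alone.  [Station Alpha: Bram, Faye, Lev, Noor, Pim, Quin, Rhea | Station Beta: Ivo]
3. Pilot goes to Station Beta with Lev.  [Station Alpha: Bram, Faye, Noor, Pim, Quin, Rhea | Station Beta: Ivo, Lev]
4. Pilot goes back to Station Alpha alone.  [Station Alpha: Bram, Faye, Noor, Pim, Quin, Rhea | Station Beta: Ivo, Lev]
5. Pilot goes to Station Beta with Rhea.  [Station Alpha: Bram, Faye, Noor, Pim, Quin | Station Beta: Ivo, Lev, Rhea]
6. Pilot goes back to Station Alpha with Ivo.  [Station Alpha: Bram, Faye, Ivo, Noor, Pim, Quin | Station Beta: Lev, Rhea]
7. Pilot goes to Station Beta with Faye.  [Station Alpha: Bram, Ivo, Noor, Pim, Quin | Station Beta: Faye, Lev, Rhea]
8. Pilot goes back to Station Alpha alone.  [Station Alpha: Bram, Ivo, Noor, Pim, Quin | Station Beta: Faye, Lev, Rhea]
9. Pilot goes to Station Beta with Bram.  [Station Alpha: Ivo, Noor, Pim, Quin | Station Beta: Bram, Faye, Lev, Rhea]
10. Pilot goes back to Station Alpha alone.  [Station Alpha: Ivo, Noor, Pim, Quin | Station Beta: Bram, Faye, Lev, Rhea]
11. Pilot goes to Station Beta with Noor.  [Station Alpha: Ivo, Pim, Quin | Station Beta: Bram, Faye, Lev, Noor, Rhea]
12. Pilot goes back to Station Alpha alone.  [Station Alpha: Ivo, Pim, Quin | Station Beta: Bram, Faye, Lev, Noor, Rhea]
13. Pilot goes to Station Beta with Quin.  [Station Alpha: Ivo, Pim | Station Beta: Bram, Faye, Lev, Noor, Quin, Rhea]
14. Pilot goes back to Station Alpha alone.  [Station Alpha: Ivo, Pim | Station Beta: Bram, Faye, Lev, Noor, Quin, Rhea]
15. Pilot goes to Station Beta with Pim.  [Station Alpha: Ivo | Station Beta: Bram, Faye, Lev, Noor, Pim, Quin, Rhea]
16. Pilot goes back to Station Alpha alone.  [Station Alpha: Ivo | Station Beta: Bram, Faye, Lev, Noor, Pim, Quin, Rhea]
17. Pilot goes to Station Beta with Ivo.  [Station Alpha: — | Station Beta: Bram, Faye, Ivo, Lev, Noor, Pim, Quin, Rhea]

Yes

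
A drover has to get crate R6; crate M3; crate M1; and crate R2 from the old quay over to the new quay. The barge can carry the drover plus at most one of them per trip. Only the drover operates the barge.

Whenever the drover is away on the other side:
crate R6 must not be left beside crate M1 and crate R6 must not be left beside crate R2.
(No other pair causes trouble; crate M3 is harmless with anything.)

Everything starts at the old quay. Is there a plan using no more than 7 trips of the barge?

No

Counting alone: the drover can take at most 1 across per trip to the new quay, so moving all 4 needs at least 4 loaded trips out, with a return between consecutive ones — at least 7 crossings.
The safety rule pushes this higher. Following every safe sequence of crossings, the most of the 4 that can be at the new quay as the barge arrives there on crossing 7 is 3 — never all 4.
So the move cannot be finished within 7 crossings. (The shortest complete plan takes 9:)
1. Drover goes to the new quay with crate R6.  [the old quay: crate M1, crate M3, crate R2 | the new quay: crate R6]
2. Drover goes back to the old quay alone.  [the old quay: crate M1, crate M3, crate R2 | the new quay: crate R6]
3. Drover goes to the new quay with crate M3.  [the old quay: crate M1, crate R2 | the new quay: crate M3, crate R6]
4. Drover goes back to the old quay alone.  [the old quay: crate M1, crate R2 | the new quay: crate M3, crate R6]
5. Drover goes to the new quay with crate M1.  [the old quay: crate R2 | the new quay: crate M1, crate M3, crate R6]
6. Drover goes back to the old quay with crate R6.  [the old quay: crate R2, crate R6 | the new quay: crate M1, crate M3]
7. Drover goes to the new quay with crate R2.  [the old quay: crate R6 | the new quay: crate M1, crate M3, crate R2]
8. Drover goes back to the old quay alone.  [the old quay: crate R6 | the new quay: crate M1, crate M3, crate R2]
9. Drover goes to the new quay with crate R6.  [the old quay: — | the new quay: crate M1, crate M3, crate R2, crate R6]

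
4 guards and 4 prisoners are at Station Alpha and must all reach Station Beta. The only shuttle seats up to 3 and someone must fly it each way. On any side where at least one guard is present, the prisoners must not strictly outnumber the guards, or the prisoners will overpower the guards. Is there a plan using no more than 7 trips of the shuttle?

Counting alone: each trip to Station Beta takes at most 3 across and each return brings at least 1 back, so after t trips out (and t−1 returns) at most 3t − (t−1) of the 8 are across; that first reaches 8 at t = 4, so at least 7 crossings are needed.
The safety rule pushes this higher. Following every safe sequence of crossings, the most of the 8 that can be at Station Beta as the shuttle arrives there on crossing 7 is 7 — never all 8.
So the move cannot be finished within 7 crossings. (The shortest complete plan takes 9:)
1. 2 prisoners → Station Beta.  (Station Alpha: 4G 2P; Station Beta: 0G 2P)
2. 1 prisoner ← Station Alpha.  (Station Alpha: 4G 3P; Station Beta: 0G 1P)
3. 3 prisoners → Station Beta.  (Station Alpha: 4G 0P; Station Beta: 0G 4P)
4. 1 prisoner ← Station Alpha.  (Station Alpha: 4G 1P; Station Beta: 0G 3P)
5. 3 guards → Station Beta.  (Station Alpha: 1G 1P; Station Beta: 3G 3P)
6. 1 guard and 1 prisoner ← Station Alpha.  (Station Alpha: 2G 2P; Station Beta: 2G 2P)
7. 2 guards → Station Beta.  (Station Alpha: 0G 2P; Station Beta: 4G 2P)
8. 1 prisoner ← Station Alpha.  (Station Alpha: 0G 3P; Station Beta: 4G 1P)
9. 3 prisoners → Station Beta.  (Station Alpha: 0G 0P; Station Beta: 4G 4P)

No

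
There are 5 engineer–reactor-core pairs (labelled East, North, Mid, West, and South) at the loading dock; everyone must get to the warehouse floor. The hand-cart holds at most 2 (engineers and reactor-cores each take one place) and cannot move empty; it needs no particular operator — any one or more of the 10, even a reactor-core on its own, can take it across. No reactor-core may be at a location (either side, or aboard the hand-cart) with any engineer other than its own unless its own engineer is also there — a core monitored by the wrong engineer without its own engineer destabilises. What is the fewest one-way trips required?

impossible

Following every safe sequence of crossings from the start, the most of the 10 that can be at the warehouse floor as the hand-cart arrives there on crossings 1, 3, 5, 7 is 2, 3, 4, 5 respectively; the best ever achieved is 5 of 10.
From crossing 9 on, no configuration arises that was not already reachable earlier: only 82 distinct safe configurations (who is on which side, and where the hand-cart is) can ever be reached, none of them has everyone across, and every continuation just revisits them. So no valid plan exists.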